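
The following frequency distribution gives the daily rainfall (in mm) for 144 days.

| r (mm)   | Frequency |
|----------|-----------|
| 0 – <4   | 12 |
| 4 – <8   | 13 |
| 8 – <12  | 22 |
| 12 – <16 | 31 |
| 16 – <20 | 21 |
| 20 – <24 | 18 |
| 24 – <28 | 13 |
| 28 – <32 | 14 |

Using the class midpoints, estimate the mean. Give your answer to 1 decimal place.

Midpoints: 2, 6, 10, 14, 18, 22, 26, 30
Σfm = 12×2 + 13×6 + 22×10 + 31×14 + 21×18 + 18×22 + 13×26 + 14×30 = 2288
n = Σf = 144
Mean = 2288 / 144 = 15.8889

15.9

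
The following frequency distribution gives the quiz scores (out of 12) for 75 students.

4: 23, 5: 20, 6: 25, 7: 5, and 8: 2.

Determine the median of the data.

Cumulative frequencies: 23, 43, 68, 73, 75
n = 75, so the median is the value in position (n+1)/2 = 38.
Position 38 falls at value 5.

5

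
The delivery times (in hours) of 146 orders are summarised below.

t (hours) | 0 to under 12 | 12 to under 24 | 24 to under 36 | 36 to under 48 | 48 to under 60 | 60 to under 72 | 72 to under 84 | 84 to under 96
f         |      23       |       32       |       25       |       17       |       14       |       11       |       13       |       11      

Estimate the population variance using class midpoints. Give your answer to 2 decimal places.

690.99

Midpoints: 6, 18, 30, 42, 54, 66, 78, 90
n = 146, Σfm = 5664, mean = 38.7945
Σfm² = 320616
Σf(m − x̄)² = Σfm² − (Σfm)²/n = 320616 − 5664²/146 = 100883.8356
Population variance = 100883.8356 / 146 = 690.9852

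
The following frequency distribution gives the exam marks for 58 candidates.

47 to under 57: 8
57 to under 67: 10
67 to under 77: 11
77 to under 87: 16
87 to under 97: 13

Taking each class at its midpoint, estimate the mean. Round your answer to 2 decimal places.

74.76

Midpoints: 52, 62, 72, 82, 92
Σfm = 8×52 + 10×62 + 11×72 + 16×82 + 13×92 = 4336
n = Σf = 58
Mean = 4336 / 58 = 74.7586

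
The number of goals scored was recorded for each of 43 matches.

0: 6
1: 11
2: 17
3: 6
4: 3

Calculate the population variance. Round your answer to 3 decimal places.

Values: 0, 1, 2, 3, 4
n = 43, Σfx = 75, mean = 1.7442
Σfx² = 181
Σf(x − x̄)² = Σfx² − (Σfx)²/n = 181 − 75²/43 = 50.1860
Population variance = 50.1860 / 43 = 1.1671

1.167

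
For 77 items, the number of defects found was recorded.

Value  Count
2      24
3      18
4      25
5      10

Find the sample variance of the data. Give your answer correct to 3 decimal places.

1.096

Values: 2, 3, 4, 5
n = 77, Σfx = 252, mean = 3.2727
Σfx² = 908
Σf(x − x̄)² = Σfx² − (Σfx)²/n = 908 − 252²/77 = 83.2727
Sample variance = 83.2727 / 76 = 1.0957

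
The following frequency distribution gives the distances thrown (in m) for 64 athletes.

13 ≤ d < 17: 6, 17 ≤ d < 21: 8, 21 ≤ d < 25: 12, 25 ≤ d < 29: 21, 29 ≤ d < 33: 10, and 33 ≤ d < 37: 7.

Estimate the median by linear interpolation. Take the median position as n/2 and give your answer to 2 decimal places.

Cumulative frequencies: 6, 14, 26, 47, 57, 64
n = 64; position = n/2 = 32.
This falls in the class 25 ≤ d < 29: L = 25, F = 26, f = 21, h = 4.
Median ≈ 25 + ((32 − 26) / 21) × 4 = 26.1429

26.14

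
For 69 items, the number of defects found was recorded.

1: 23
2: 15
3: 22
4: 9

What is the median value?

Cumulative frequencies: 23, 38, 60, 69
n = 69, so the median is the value in position (n+1)/2 = 35.
Position 35 falls at value 2.

2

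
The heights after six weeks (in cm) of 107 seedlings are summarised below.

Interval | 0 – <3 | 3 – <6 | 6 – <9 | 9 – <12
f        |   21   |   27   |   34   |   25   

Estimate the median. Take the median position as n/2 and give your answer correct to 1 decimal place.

6.5

Cumulative frequencies: 21, 48, 82, 107
n = 107; position = n/2 = 53.5.
This falls in the class 6 – <9: L = 6, F = 48, f = 34, h = 3.
Median ≈ 6 + ((53.5 − 48) / 34) × 3 = 6.4853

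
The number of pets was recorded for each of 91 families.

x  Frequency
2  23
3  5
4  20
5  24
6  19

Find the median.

4

Cumulative frequencies: 23, 28, 48, 72, 91
n = 91, so the median is the value in position (n+1)/2 = 46.
Position 46 falls at value 4.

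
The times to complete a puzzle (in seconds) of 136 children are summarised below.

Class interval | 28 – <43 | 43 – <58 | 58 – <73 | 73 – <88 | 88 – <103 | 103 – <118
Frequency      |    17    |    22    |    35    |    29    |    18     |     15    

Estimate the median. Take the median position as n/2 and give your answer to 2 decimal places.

Cumulative frequencies: 17, 39, 74, 103, 121, 136
n = 136; position = n/2 = 68.
This falls in the class 58 – <73: L = 58, F = 39, f = 35, h = 15.
Median ≈ 58 + ((68 − 39) / 35) × 15 = 70.4286

70.43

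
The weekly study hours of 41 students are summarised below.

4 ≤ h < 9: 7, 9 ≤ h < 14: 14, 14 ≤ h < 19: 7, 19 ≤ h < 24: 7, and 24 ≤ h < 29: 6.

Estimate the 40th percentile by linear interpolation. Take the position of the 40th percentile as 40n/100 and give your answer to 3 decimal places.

12.357

Cumulative frequencies: 7, 21, 28, 35, 41
n = 41; position = 40n/100 = 16.4.
This falls in the class 9 ≤ h < 14: L = 9, F = 7, f = 14, h = 5.
40th percentile ≈ 9 + ((16.4 − 7) / 14) × 5 = 12.3571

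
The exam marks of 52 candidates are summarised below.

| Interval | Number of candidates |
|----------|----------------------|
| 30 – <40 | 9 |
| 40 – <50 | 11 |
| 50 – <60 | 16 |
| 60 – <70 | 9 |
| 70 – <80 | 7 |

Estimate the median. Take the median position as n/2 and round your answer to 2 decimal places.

Cumulative frequencies: 9, 20, 36, 45, 52
n = 52; position = n/2 = 26.
This falls in the class 50 – <60: L = 50, F = 20, f = 16, h = 10.
Median ≈ 50 + ((26 − 20) / 16) × 10 = 53.7500

53.75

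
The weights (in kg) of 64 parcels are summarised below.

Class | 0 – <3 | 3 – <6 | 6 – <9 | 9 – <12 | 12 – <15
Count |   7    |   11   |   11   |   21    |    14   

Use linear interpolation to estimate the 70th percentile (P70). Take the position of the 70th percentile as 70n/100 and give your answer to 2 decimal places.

11.26

Cumulative frequencies: 7, 18, 29, 50, 64
n = 64; position = 70n/100 = 44.8.
This falls in the class 9 – <12: L = 9, F = 29, f = 21, h = 3.
70th percentile ≈ 9 + ((44.8 − 29) / 21) × 3 = 11.2571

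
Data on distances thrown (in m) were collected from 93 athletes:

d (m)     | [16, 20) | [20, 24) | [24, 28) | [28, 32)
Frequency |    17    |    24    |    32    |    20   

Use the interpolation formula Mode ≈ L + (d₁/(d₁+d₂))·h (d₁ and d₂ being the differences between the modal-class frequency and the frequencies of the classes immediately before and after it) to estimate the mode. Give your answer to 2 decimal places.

Modal class: [24, 28) (highest frequency 32).
d₁ = 32 − 24 = 8, d₂ = 32 − 20 = 12
Mode ≈ 24 + (8/(8+12)) × 4 = 24 + 1.6000 = 25.6000

25.60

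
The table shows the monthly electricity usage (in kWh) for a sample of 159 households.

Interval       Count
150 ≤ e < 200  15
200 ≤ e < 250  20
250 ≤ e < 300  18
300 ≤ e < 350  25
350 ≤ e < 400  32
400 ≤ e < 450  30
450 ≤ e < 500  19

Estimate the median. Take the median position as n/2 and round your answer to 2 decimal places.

352.34

Cumulative frequencies: 15, 35, 53, 78, 110, 140, 159
n = 159; position = n/2 = 79.5.
This falls in the class 350 ≤ e < 400: L = 350, F = 78, f = 32, h = 50.
Median ≈ 350 + ((79.5 − 78) / 32) × 50 = 352.3438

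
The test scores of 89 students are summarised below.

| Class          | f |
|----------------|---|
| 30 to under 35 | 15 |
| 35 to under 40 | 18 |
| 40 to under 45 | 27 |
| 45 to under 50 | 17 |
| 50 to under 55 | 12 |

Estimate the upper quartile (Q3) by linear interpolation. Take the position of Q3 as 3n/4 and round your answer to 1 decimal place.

Cumulative frequencies: 15, 33, 60, 77, 89
n = 89; position = 3n/4 = 66.75.
This falls in the class 45 to under 50: L = 45, F = 60, f = 17, h = 5.
Upper quartile ≈ 45 + ((66.75 − 60) / 17) × 5 = 46.9853

47.0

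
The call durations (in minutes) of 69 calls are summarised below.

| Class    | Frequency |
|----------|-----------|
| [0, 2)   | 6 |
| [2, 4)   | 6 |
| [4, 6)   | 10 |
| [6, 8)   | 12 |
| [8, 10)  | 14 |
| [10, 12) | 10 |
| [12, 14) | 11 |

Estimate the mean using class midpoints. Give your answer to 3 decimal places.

7.783

Midpoints: 1, 3, 5, 7, 9, 11, 13
Σfm = 6×1 + 6×3 + 10×5 + 12×7 + 14×9 + 10×11 + 11×13 = 537
n = Σf = 69
Mean = 537 / 69 = 7.7826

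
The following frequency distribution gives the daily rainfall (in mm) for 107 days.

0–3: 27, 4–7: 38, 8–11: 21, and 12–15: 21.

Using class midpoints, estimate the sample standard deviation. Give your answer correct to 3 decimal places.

4.254

Midpoints: 1.5, 5.5, 9.5, 13.5
n = 107, Σfm = 732.5, mean = 6.8458
Σfm² = 6932.75
Σf(m − x̄)² = Σfm² − (Σfm)²/n = 6932.75 − 732.5²/107 = 1918.2056
Sample variance = 1918.2056 / 106 = 18.0963
Standard deviation = √18.0963 = 4.2540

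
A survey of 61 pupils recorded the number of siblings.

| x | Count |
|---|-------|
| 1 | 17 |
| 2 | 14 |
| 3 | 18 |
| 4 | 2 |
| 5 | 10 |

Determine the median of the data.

2

Cumulative frequencies: 17, 31, 49, 51, 61
n = 61, so the median is the value in position (n+1)/2 = 31.
Position 31 falls at value 2.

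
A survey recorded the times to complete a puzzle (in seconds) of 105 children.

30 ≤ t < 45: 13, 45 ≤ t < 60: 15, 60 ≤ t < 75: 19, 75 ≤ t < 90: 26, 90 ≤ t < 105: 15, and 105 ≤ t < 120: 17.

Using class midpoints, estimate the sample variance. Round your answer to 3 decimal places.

Midpoints: 37.5, 52.5, 67.5, 82.5, 97.5, 112.5
n = 105, Σfm = 8077.5, mean = 76.9286
Σfm² = 680906.25
Σf(m − x̄)² = Σfm² − (Σfm)²/n = 680906.25 − 8077.5²/105 = 59515.7143
Sample variance = 59515.7143 / 104 = 572.2665

572.266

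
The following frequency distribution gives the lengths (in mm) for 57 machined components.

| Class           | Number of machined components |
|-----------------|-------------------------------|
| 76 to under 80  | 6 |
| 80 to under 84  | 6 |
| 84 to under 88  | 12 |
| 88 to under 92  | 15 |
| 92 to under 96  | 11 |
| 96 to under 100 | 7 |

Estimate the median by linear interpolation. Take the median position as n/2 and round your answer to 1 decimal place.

Cumulative frequencies: 6, 12, 24, 39, 50, 57
n = 57; position = n/2 = 28.5.
This falls in the class 88 to under 92: L = 88, F = 24, f = 15, h = 4.
Median ≈ 88 + ((28.5 − 24) / 15) × 4 = 89.2000

89.2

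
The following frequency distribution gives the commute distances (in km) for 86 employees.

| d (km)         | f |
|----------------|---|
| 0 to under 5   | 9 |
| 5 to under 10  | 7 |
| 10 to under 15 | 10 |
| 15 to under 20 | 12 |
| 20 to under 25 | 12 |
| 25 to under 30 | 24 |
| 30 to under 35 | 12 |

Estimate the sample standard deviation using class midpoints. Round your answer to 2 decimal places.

9.57

Midpoints: 2.5, 7.5, 12.5, 17.5, 22.5, 27.5, 32.5
n = 86, Σfm = 1730, mean = 20.1163
Σfm² = 42587.5
Σf(m − x̄)² = Σfm² − (Σfm)²/n = 42587.5 − 1730²/86 = 7786.3372
Sample variance = 7786.3372 / 85 = 91.6040
Standard deviation = √91.6040 = 9.5710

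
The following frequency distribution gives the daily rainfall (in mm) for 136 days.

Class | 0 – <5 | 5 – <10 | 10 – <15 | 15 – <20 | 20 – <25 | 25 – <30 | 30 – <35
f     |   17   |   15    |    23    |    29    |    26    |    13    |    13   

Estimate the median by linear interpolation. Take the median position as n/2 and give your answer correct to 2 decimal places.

17.24

Cumulative frequencies: 17, 32, 55, 84, 110, 123, 136
n = 136; position = n/2 = 68.
This falls in the class 15 – <20: L = 15, F = 55, f = 29, h = 5.
Median ≈ 15 + ((68 − 55) / 29) × 5 = 17.2414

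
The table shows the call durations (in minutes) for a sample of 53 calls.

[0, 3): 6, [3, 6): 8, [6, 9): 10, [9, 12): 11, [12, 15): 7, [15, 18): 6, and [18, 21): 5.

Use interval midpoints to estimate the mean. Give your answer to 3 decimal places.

Midpoints: 1.5, 4.5, 7.5, 10.5, 13.5, 16.5, 19.5
Σfm = 6×1.5 + 8×4.5 + 10×7.5 + 11×10.5 + 7×13.5 + 6×16.5 + 5×19.5 = 526.5
n = Σf = 53
Mean = 526.5 / 53 = 9.9340

9.934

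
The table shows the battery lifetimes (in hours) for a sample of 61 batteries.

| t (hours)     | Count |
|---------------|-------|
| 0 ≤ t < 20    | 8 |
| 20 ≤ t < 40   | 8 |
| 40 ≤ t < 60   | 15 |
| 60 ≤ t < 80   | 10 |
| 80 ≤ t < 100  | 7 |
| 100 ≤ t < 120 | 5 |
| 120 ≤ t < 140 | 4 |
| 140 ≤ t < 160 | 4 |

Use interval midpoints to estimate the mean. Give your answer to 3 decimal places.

Midpoints: 10, 30, 50, 70, 90, 110, 130, 150
Σfm = 8×10 + 8×30 + 15×50 + 10×70 + 7×90 + 5×110 + 4×130 + 4×150 = 4070
n = Σf = 61
Mean = 4070 / 61 = 66.7213

66.721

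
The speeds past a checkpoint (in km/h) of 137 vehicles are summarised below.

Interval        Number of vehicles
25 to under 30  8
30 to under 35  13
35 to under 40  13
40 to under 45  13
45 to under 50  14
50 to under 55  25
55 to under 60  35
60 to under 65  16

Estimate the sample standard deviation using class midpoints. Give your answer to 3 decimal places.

Midpoints: 27.5, 32.5, 37.5, 42.5, 47.5, 52.5, 57.5, 62.5
n = 137, Σfm = 6672.5, mean = 48.7044
Σfm² = 340256.25
Σf(m − x̄)² = Σfm² − (Σfm)²/n = 340256.25 − 6672.5²/137 = 15276.2774
Sample variance = 15276.2774 / 136 = 112.3256
Standard deviation = √112.3256 = 10.5984

10.598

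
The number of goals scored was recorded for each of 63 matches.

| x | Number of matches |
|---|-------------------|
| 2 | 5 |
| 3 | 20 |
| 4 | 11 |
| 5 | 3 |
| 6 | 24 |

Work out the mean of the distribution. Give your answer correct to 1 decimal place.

Values: 2, 3, 4, 5, 6
Σfx = 5×2 + 20×3 + 11×4 + 3×5 + 24×6 = 273
n = Σf = 63
Mean = 273 / 63 = 4.3333

4.3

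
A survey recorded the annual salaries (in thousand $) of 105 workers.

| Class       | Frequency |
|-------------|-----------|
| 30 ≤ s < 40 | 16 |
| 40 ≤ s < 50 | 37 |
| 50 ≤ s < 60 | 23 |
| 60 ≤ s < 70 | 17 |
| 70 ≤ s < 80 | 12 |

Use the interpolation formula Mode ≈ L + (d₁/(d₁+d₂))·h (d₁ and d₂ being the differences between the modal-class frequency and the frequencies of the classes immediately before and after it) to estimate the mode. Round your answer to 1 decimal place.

Modal class: 40 ≤ s < 50 (highest frequency 37).
d₁ = 37 − 16 = 21, d₂ = 37 − 23 = 14
Mode ≈ 40 + (21/(21+14)) × 10 = 40 + 6.0000 = 46.0000

46.0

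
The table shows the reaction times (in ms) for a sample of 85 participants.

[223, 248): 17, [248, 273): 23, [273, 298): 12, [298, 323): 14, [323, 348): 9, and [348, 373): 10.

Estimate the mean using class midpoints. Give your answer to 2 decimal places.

Midpoints: 235.5, 260.5, 285.5, 310.5, 335.5, 360.5
Σfm = 17×235.5 + 23×260.5 + 12×285.5 + 14×310.5 + 9×335.5 + 10×360.5 = 24392.5
n = Σf = 85
Mean = 24392.5 / 85 = 286.9706

286.97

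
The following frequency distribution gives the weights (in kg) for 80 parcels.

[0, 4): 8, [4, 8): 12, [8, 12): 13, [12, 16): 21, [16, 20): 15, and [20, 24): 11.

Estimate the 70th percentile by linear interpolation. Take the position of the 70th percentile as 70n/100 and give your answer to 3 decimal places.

16.533

Cumulative frequencies: 8, 20, 33, 54, 69, 80
n = 80; position = 70n/100 = 56.
This falls in the class [16, 20): L = 16, F = 54, f = 15, h = 4.
70th percentile ≈ 16 + ((56 − 54) / 15) × 4 = 16.5333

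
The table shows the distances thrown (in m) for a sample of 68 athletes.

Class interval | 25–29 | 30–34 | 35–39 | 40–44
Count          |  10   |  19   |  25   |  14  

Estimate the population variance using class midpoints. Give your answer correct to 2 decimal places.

23.46

Midpoints: 27, 32, 37, 42
n = 68, Σfm = 2391, mean = 35.1618
Σfm² = 85667
Σf(m − x̄)² = Σfm² − (Σfm)²/n = 85667 − 2391²/68 = 1595.2206
Population variance = 1595.2206 / 68 = 23.4591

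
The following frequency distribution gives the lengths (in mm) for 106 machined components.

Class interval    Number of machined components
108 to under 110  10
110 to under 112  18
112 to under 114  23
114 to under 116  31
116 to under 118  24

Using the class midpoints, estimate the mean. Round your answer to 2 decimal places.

Midpoints: 109, 111, 113, 115, 117
Σfm = 10×109 + 18×111 + 23×113 + 31×115 + 24×117 = 12060
n = Σf = 106
Mean = 12060 / 106 = 113.7736

113.77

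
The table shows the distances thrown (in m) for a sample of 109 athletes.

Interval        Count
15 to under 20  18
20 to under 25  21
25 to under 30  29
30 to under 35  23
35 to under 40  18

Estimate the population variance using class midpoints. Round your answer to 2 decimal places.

Midpoints: 17.5, 22.5, 27.5, 32.5, 37.5
n = 109, Σfm = 3007.5, mean = 27.5917
Σfm² = 87681.25
Σf(m − x̄)² = Σfm² − (Σfm)²/n = 87681.25 − 3007.5²/109 = 4699.0826
Population variance = 4699.0826 / 109 = 43.1108

43.11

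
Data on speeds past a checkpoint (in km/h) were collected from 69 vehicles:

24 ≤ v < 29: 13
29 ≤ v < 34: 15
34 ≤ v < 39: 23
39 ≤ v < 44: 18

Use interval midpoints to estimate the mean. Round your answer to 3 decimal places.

Midpoints: 26.5, 31.5, 36.5, 41.5
Σfm = 13×26.5 + 15×31.5 + 23×36.5 + 18×41.5 = 2403.5
n = Σf = 69
Mean = 2403.5 / 69 = 34.8333

34.833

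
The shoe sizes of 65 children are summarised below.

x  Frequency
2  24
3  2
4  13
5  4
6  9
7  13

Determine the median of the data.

Cumulative frequencies: 24, 26, 39, 43, 52, 65
n = 65, so the median is the value in position (n+1)/2 = 33.
Position 33 falls at value 4.

4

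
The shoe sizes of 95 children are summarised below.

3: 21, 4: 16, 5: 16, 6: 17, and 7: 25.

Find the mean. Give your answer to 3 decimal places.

Values: 3, 4, 5, 6, 7
Σfx = 21×3 + 16×4 + 16×5 + 17×6 + 25×7 = 484
n = Σf = 95
Mean = 484 / 95 = 5.0947

5.095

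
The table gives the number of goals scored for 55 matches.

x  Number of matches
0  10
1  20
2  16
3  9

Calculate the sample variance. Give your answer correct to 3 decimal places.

0.954

Values: 0, 1, 2, 3
n = 55, Σfx = 79, mean = 1.4364
Σfx² = 165
Σf(x − x̄)² = Σfx² − (Σfx)²/n = 165 − 79²/55 = 51.5273
Sample variance = 51.5273 / 54 = 0.9542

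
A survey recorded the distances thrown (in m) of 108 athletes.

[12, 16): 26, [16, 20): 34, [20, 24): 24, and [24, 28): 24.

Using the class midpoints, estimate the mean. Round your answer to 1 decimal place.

19.7

Midpoints: 14, 18, 22, 26
Σfm = 26×14 + 34×18 + 24×22 + 24×26 = 2128
n = Σf = 108
Mean = 2128 / 108 = 19.7037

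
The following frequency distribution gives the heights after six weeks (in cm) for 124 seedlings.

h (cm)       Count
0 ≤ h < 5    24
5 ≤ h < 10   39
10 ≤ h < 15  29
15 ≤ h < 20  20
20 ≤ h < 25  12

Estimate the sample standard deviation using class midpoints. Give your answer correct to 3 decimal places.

6.183

Midpoints: 2.5, 7.5, 12.5, 17.5, 22.5
n = 124, Σfm = 1335, mean = 10.7661
Σfm² = 19075
Σf(m − x̄)² = Σfm² − (Σfm)²/n = 19075 − 1335²/124 = 4702.2177
Sample variance = 4702.2177 / 123 = 38.2294
Standard deviation = √38.2294 = 6.1830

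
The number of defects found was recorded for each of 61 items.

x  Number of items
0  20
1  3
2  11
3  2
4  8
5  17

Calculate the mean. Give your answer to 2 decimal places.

2.43

Values: 0, 1, 2, 3, 4, 5
Σfx = 20×0 + 3×1 + 11×2 + 2×3 + 8×4 + 17×5 = 148
n = Σf = 61
Mean = 148 / 61 = 2.4262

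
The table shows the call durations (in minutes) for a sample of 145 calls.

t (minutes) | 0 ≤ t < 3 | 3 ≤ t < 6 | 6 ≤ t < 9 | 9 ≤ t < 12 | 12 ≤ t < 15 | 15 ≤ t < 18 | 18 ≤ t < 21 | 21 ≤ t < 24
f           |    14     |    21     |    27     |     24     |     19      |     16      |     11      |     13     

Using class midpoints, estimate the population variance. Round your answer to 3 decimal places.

Midpoints: 1.5, 4.5, 7.5, 10.5, 13.5, 16.5, 19.5, 22.5
n = 145, Σfm = 1597.5, mean = 11.0172
Σfm² = 23204.25
Σf(m − x̄)² = Σfm² − (Σfm)²/n = 23204.25 − 1597.5²/145 = 5604.2069
Population variance = 5604.2069 / 145 = 38.6497

38.650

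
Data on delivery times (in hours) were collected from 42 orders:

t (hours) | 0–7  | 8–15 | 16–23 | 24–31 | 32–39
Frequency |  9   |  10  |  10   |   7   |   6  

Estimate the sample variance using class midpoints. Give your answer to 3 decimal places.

117.185

Midpoints: 3.5, 11.5, 19.5, 27.5, 35.5
n = 42, Σfm = 747, mean = 17.7857
Σfm² = 18090.5
Σf(m − x̄)² = Σfm² − (Σfm)²/n = 18090.5 − 747²/42 = 4804.5714
Sample variance = 4804.5714 / 41 = 117.1847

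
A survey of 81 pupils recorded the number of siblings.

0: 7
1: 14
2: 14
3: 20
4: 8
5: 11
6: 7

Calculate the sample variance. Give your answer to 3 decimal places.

Values: 0, 1, 2, 3, 4, 5, 6
n = 81, Σfx = 231, mean = 2.8519
Σfx² = 905
Σf(x − x̄)² = Σfx² − (Σfx)²/n = 905 − 231²/81 = 246.2222
Sample variance = 246.2222 / 80 = 3.0778

3.078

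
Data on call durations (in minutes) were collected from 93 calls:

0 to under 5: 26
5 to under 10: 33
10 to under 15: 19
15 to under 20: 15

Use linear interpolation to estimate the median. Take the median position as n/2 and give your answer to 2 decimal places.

8.11

Cumulative frequencies: 26, 59, 78, 93
n = 93; position = n/2 = 46.5.
This falls in the class 5 to under 10: L = 5, F = 26, f = 33, h = 5.
Median ≈ 5 + ((46.5 − 26) / 33) × 5 = 8.1061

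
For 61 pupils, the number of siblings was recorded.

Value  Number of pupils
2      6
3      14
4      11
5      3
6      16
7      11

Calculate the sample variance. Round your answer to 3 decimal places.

Values: 2, 3, 4, 5, 6, 7
n = 61, Σfx = 286, mean = 4.6885
Σfx² = 1516
Σf(x − x̄)² = Σfx² − (Σfx)²/n = 1516 − 286²/61 = 175.0820
Sample variance = 175.0820 / 60 = 2.9180

2.918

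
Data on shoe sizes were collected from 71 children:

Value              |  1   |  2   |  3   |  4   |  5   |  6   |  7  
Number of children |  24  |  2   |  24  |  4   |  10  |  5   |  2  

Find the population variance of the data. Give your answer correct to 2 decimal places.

Values: 1, 2, 3, 4, 5, 6, 7
n = 71, Σfx = 210, mean = 2.9577
Σfx² = 840
Σf(x − x̄)² = Σfx² − (Σfx)²/n = 840 − 210²/71 = 218.8732
Population variance = 218.8732 / 71 = 3.0827

3.08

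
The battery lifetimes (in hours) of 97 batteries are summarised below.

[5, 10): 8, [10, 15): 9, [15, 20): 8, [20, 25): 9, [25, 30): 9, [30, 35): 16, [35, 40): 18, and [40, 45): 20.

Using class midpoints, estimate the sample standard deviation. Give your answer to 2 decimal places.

11.52

Midpoints: 7.5, 12.5, 17.5, 22.5, 27.5, 32.5, 37.5, 42.5
n = 97, Σfm = 2807.5, mean = 28.9433
Σfm² = 94006.25
Σf(m − x̄)² = Σfm² − (Σfm)²/n = 94006.25 − 2807.5²/97 = 12747.9381
Sample variance = 12747.9381 / 96 = 132.7910
Standard deviation = √132.7910 = 11.5235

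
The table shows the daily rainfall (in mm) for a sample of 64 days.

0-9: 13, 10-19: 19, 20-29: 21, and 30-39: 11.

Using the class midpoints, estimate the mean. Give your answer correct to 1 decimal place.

19.2

Midpoints: 4.5, 14.5, 24.5, 34.5
Σfm = 13×4.5 + 19×14.5 + 21×24.5 + 11×34.5 = 1228
n = Σf = 64
Mean = 1228 / 64 = 19.1875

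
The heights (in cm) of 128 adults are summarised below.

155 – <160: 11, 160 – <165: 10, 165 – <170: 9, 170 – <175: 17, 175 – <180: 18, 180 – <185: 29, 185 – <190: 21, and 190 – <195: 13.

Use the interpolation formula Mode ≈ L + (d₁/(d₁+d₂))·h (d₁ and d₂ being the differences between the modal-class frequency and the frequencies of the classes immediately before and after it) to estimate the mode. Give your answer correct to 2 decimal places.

182.89

Modal class: 180 – <185 (highest frequency 29).
d₁ = 29 − 18 = 11, d₂ = 29 − 21 = 8
Mode ≈ 180 + (11/(11+8)) × 5 = 180 + 2.8947 = 182.8947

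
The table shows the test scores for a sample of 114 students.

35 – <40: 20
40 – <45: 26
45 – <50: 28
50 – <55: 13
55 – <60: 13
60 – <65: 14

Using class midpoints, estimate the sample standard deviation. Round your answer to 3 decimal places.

Midpoints: 37.5, 42.5, 47.5, 52.5, 57.5, 62.5
n = 114, Σfm = 5490, mean = 48.1579
Σfm² = 271762.5
Σf(m − x̄)² = Σfm² − (Σfm)²/n = 271762.5 − 5490²/114 = 7375.6579
Sample variance = 7375.6579 / 113 = 65.2713
Standard deviation = √65.2713 = 8.0791

8.079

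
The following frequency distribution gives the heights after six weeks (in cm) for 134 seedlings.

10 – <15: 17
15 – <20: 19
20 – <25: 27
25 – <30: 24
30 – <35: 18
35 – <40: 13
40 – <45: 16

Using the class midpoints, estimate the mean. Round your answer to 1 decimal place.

26.6

Midpoints: 12.5, 17.5, 22.5, 27.5, 32.5, 37.5, 42.5
Σfm = 17×12.5 + 19×17.5 + 27×22.5 + 24×27.5 + 18×32.5 + 13×37.5 + 16×42.5 = 3565
n = Σf = 134
Mean = 3565 / 134 = 26.6045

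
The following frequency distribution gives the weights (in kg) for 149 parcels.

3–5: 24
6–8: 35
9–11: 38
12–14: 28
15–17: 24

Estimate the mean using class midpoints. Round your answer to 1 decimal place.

9.9

Midpoints: 4, 7, 10, 13, 16
Σfm = 24×4 + 35×7 + 38×10 + 28×13 + 24×16 = 1469
n = Σf = 149
Mean = 1469 / 149 = 9.8591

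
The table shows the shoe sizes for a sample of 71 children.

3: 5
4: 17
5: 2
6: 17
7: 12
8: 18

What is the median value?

6

Cumulative frequencies: 5, 22, 24, 41, 53, 71
n = 71, so the median is the value in position (n+1)/2 = 36.
Position 36 falls at value 6.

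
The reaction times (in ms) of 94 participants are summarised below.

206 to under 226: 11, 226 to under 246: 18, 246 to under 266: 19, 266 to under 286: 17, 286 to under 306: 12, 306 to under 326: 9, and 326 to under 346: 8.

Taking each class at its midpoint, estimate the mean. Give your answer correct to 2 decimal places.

268.77

Midpoints: 216, 236, 256, 276, 296, 316, 336
Σfm = 11×216 + 18×236 + 19×256 + 17×276 + 12×296 + 9×316 + 8×336 = 25264
n = Σf = 94
Mean = 25264 / 94 = 268.7660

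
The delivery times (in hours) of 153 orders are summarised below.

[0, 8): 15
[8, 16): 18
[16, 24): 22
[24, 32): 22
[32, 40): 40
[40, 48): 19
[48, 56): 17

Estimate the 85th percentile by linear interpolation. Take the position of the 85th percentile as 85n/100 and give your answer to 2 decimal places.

Cumulative frequencies: 15, 33, 55, 77, 117, 136, 153
n = 153; position = 85n/100 = 130.05.
This falls in the class [40, 48): L = 40, F = 117, f = 19, h = 8.
85th percentile ≈ 40 + ((130.05 − 117) / 19) × 8 = 45.4947

45.49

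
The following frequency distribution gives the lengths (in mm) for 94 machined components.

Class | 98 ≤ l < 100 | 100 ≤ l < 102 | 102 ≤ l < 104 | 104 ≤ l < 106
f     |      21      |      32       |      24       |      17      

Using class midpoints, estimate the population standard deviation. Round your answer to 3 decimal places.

2.047

Midpoints: 99, 101, 103, 105
n = 94, Σfm = 9568, mean = 101.7872
Σfm² = 974294
Σf(m − x̄)² = Σfm² − (Σfm)²/n = 974294 − 9568²/94 = 393.7447
Population variance = 393.7447 / 94 = 4.1888
Standard deviation = √4.1888 = 2.0466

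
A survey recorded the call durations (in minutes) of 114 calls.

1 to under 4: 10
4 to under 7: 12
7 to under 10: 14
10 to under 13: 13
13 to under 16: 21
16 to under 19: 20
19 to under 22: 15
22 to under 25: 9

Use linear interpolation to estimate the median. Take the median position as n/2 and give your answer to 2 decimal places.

Cumulative frequencies: 10, 22, 36, 49, 70, 90, 105, 114
n = 114; position = n/2 = 57.
This falls in the class 13 to under 16: L = 13, F = 49, f = 21, h = 3.
Median ≈ 13 + ((57 − 49) / 21) × 3 = 14.1429

14.14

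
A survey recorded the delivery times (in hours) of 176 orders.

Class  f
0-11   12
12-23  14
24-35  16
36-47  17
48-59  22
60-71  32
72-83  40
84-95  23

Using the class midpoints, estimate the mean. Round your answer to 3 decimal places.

56.364

Midpoints: 5.5, 17.5, 29.5, 41.5, 53.5, 65.5, 77.5, 89.5
Σfm = 12×5.5 + 14×17.5 + 16×29.5 + 17×41.5 + 22×53.5 + 32×65.5 + 40×77.5 + 23×89.5 = 9920
n = Σf = 176
Mean = 9920 / 176 = 56.3636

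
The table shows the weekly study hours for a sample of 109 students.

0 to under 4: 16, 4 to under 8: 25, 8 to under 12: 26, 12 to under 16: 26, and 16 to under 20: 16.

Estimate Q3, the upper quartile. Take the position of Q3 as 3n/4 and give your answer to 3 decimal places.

14.269

Cumulative frequencies: 16, 41, 67, 93, 109
n = 109; position = 3n/4 = 81.75.
This falls in the class 12 to under 16: L = 12, F = 67, f = 26, h = 4.
Upper quartile ≈ 12 + ((81.75 − 67) / 26) × 4 = 14.2692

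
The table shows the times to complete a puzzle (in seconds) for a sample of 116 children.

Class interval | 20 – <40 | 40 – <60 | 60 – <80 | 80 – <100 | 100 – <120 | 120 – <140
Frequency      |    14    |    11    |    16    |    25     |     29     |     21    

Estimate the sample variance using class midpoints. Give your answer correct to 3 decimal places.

Midpoints: 30, 50, 70, 90, 110, 130
n = 116, Σfm = 10260, mean = 88.4483
Σfm² = 1026800
Σf(m − x̄)² = Σfm² − (Σfm)²/n = 1026800 − 10260²/116 = 119320.6897
Sample variance = 119320.6897 / 115 = 1037.5712

1037.571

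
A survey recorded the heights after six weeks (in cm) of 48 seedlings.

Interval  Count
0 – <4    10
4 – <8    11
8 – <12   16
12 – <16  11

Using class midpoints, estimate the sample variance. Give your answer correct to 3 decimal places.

18.270

Midpoints: 2, 6, 10, 14
n = 48, Σfm = 400, mean = 8.3333
Σfm² = 4192
Σf(m − x̄)² = Σfm² − (Σfm)²/n = 4192 − 400²/48 = 858.6667
Sample variance = 858.6667 / 47 = 18.2695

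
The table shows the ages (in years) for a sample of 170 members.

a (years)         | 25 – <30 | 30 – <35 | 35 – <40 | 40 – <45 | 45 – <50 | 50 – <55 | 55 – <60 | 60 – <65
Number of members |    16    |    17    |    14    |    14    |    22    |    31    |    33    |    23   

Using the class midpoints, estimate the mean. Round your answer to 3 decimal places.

47.765

Midpoints: 27.5, 32.5, 37.5, 42.5, 47.5, 52.5, 57.5, 62.5
Σfm = 16×27.5 + 17×32.5 + 14×37.5 + 14×42.5 + 22×47.5 + 31×52.5 + 33×57.5 + 23×62.5 = 8120
n = Σf = 170
Mean = 8120 / 170 = 47.7647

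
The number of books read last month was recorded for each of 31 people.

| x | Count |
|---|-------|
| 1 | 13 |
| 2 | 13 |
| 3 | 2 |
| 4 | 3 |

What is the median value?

Cumulative frequencies: 13, 26, 28, 31
n = 31, so the median is the value in position (n+1)/2 = 16.
Position 16 falls at value 2.

2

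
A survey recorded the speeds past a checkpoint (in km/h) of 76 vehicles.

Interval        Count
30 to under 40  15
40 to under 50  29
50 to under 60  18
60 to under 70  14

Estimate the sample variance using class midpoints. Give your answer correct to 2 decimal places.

101.81

Midpoints: 35, 45, 55, 65
n = 76, Σfm = 3730, mean = 49.0789
Σfm² = 190700
Σf(m − x̄)² = Σfm² − (Σfm)²/n = 190700 − 3730²/76 = 7635.5263
Sample variance = 7635.5263 / 75 = 101.8070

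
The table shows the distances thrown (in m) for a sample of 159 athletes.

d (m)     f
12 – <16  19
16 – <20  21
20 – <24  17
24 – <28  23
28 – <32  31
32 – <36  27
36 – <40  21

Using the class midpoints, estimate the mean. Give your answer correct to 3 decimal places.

26.805

Midpoints: 14, 18, 22, 26, 30, 34, 38
Σfm = 19×14 + 21×18 + 17×22 + 23×26 + 31×30 + 27×34 + 21×38 = 4262
n = Σf = 159
Mean = 4262 / 159 = 26.8050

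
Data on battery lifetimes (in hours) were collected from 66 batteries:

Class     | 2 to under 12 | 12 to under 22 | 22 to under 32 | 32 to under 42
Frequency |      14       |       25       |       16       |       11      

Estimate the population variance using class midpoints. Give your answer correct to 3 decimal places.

Midpoints: 7, 17, 27, 37
n = 66, Σfm = 1362, mean = 20.6364
Σfm² = 34634
Σf(m − x̄)² = Σfm² − (Σfm)²/n = 34634 − 1362²/66 = 6527.2727
Population variance = 6527.2727 / 66 = 98.8981

98.898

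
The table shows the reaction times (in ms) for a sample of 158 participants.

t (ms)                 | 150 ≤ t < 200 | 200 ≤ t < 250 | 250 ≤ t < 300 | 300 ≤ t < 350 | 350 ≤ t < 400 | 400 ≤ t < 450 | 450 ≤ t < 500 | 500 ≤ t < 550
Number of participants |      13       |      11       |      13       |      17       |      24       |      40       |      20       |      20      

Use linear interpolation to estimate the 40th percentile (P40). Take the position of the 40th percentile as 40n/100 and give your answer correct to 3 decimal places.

Cumulative frequencies: 13, 24, 37, 54, 78, 118, 138, 158
n = 158; position = 40n/100 = 63.2.
This falls in the class 350 ≤ t < 400: L = 350, F = 54, f = 24, h = 50.
40th percentile ≈ 350 + ((63.2 − 54) / 24) × 50 = 369.1667

369.167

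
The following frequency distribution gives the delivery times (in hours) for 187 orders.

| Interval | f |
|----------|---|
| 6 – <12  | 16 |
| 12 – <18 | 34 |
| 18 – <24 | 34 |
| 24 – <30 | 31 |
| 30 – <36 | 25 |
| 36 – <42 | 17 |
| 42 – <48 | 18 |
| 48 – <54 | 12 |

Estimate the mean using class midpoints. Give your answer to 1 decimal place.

Midpoints: 9, 15, 21, 27, 33, 39, 45, 51
Σfm = 16×9 + 34×15 + 34×21 + 31×27 + 25×33 + 17×39 + 18×45 + 12×51 = 5115
n = Σf = 187
Mean = 5115 / 187 = 27.3529

27.4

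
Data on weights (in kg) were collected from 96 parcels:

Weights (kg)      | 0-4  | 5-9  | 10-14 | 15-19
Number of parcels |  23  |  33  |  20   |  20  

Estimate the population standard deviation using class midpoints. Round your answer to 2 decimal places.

5.32

Midpoints: 2, 7, 12, 17
n = 96, Σfm = 857, mean = 8.9271
Σfm² = 10369
Σf(m − x̄)² = Σfm² − (Σfm)²/n = 10369 − 857²/96 = 2718.4896
Population variance = 2718.4896 / 96 = 28.3176
Standard deviation = √28.3176 = 5.3214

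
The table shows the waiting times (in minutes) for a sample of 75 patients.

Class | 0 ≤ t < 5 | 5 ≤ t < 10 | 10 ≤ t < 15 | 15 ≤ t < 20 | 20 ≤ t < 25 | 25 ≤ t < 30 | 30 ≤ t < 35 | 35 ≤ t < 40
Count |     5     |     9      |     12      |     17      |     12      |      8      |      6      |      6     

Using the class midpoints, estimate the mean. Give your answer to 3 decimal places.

19.167

Midpoints: 2.5, 7.5, 12.5, 17.5, 22.5, 27.5, 32.5, 37.5
Σfm = 5×2.5 + 9×7.5 + 12×12.5 + 17×17.5 + 12×22.5 + 8×27.5 + 6×32.5 + 6×37.5 = 1437.5
n = Σf = 75
Mean = 1437.5 / 75 = 19.1667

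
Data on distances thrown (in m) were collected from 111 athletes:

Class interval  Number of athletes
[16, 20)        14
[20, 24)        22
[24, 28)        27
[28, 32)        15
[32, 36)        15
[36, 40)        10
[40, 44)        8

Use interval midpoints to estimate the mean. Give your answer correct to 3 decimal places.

Midpoints: 18, 22, 26, 30, 34, 38, 42
Σfm = 14×18 + 22×22 + 27×26 + 15×30 + 15×34 + 10×38 + 8×42 = 3114
n = Σf = 111
Mean = 3114 / 111 = 28.0541

28.054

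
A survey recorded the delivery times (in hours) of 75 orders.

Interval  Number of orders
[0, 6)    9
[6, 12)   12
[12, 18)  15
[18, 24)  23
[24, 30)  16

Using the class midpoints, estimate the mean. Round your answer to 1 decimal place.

Midpoints: 3, 9, 15, 21, 27
Σfm = 9×3 + 12×9 + 15×15 + 23×21 + 16×27 = 1275
n = Σf = 75
Mean = 1275 / 75 = 17.0000

17.0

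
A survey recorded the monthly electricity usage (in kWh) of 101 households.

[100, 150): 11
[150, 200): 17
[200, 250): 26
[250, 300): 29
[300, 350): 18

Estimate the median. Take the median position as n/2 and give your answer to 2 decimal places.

Cumulative frequencies: 11, 28, 54, 83, 101
n = 101; position = n/2 = 50.5.
This falls in the class [200, 250): L = 200, F = 28, f = 26, h = 50.
Median ≈ 200 + ((50.5 − 28) / 26) × 50 = 243.2692

243.27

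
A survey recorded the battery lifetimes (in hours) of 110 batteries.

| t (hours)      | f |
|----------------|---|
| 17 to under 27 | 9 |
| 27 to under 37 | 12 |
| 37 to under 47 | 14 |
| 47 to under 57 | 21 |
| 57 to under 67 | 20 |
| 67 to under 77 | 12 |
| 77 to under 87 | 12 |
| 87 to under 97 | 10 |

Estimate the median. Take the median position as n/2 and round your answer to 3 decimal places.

56.524

Cumulative frequencies: 9, 21, 35, 56, 76, 88, 100, 110
n = 110; position = n/2 = 55.
This falls in the class 47 to under 57: L = 47, F = 35, f = 21, h = 10.
Median ≈ 47 + ((55 − 35) / 21) × 10 = 56.5238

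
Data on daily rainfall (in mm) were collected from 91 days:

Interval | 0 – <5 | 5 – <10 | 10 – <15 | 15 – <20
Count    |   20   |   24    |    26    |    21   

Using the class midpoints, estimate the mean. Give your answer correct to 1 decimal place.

10.1

Midpoints: 2.5, 7.5, 12.5, 17.5
Σfm = 20×2.5 + 24×7.5 + 26×12.5 + 21×17.5 = 922.5
n = Σf = 91
Mean = 922.5 / 91 = 10.1374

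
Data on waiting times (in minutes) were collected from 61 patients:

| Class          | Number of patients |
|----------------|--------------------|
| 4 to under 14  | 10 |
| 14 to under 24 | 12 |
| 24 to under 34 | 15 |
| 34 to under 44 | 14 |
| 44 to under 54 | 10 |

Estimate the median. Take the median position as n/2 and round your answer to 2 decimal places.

Cumulative frequencies: 10, 22, 37, 51, 61
n = 61; position = n/2 = 30.5.
This falls in the class 24 to under 34: L = 24, F = 22, f = 15, h = 10.
Median ≈ 24 + ((30.5 − 22) / 15) × 10 = 29.6667

29.67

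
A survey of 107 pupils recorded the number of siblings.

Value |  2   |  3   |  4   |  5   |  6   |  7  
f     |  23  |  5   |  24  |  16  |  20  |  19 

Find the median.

5

Cumulative frequencies: 23, 28, 52, 68, 88, 107
n = 107, so the median is the value in position (n+1)/2 = 54.
Position 54 falls at value 5.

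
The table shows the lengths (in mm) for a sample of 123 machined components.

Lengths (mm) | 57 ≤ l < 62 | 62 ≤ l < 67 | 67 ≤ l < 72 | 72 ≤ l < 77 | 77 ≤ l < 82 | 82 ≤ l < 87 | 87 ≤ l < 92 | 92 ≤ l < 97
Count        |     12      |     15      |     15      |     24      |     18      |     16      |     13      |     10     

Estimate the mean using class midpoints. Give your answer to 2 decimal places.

Midpoints: 59.5, 64.5, 69.5, 74.5, 79.5, 84.5, 89.5, 94.5
Σfm = 12×59.5 + 15×64.5 + 15×69.5 + 24×74.5 + 18×79.5 + 16×84.5 + 13×89.5 + 10×94.5 = 9403.5
n = Σf = 123
Mean = 9403.5 / 123 = 76.4512

76.45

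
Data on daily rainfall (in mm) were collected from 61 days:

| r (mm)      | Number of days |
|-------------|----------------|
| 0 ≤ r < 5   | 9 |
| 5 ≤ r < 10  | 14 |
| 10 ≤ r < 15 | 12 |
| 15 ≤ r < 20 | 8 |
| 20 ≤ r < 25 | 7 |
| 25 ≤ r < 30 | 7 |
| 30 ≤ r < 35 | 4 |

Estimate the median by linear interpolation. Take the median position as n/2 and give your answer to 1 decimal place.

Cumulative frequencies: 9, 23, 35, 43, 50, 57, 61
n = 61; position = n/2 = 30.5.
This falls in the class 10 ≤ r < 15: L = 10, F = 23, f = 12, h = 5.
Median ≈ 10 + ((30.5 − 23) / 12) × 5 = 13.1250

13.1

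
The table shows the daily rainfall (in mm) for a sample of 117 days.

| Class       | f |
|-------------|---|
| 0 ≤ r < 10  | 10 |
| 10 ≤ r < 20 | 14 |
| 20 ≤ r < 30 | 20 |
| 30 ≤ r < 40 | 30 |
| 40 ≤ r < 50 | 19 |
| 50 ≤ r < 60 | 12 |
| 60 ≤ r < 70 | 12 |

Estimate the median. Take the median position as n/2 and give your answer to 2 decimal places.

Cumulative frequencies: 10, 24, 44, 74, 93, 105, 117
n = 117; position = n/2 = 58.5.
This falls in the class 30 ≤ r < 40: L = 30, F = 44, f = 30, h = 10.
Median ≈ 30 + ((58.5 − 44) / 30) × 10 = 34.8333

34.83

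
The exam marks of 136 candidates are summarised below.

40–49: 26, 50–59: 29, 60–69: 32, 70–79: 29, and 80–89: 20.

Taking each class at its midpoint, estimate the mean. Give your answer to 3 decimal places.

Midpoints: 44.5, 54.5, 64.5, 74.5, 84.5
Σfm = 26×44.5 + 29×54.5 + 32×64.5 + 29×74.5 + 20×84.5 = 8652
n = Σf = 136
Mean = 8652 / 136 = 63.6176

63.618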